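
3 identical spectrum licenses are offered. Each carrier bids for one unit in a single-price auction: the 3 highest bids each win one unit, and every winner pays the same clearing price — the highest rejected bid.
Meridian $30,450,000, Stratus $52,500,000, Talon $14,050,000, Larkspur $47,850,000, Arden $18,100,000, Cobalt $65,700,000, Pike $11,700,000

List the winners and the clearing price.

Sorting: 65,700,000 (Cobalt), 52,500,000 (Stratus), 47,850,000 (Larkspur), 30,450,000 (Meridian), 18,100,000 (Arden), …
Winners (3 units): Cobalt, Stratus, Larkspur.
First losing bid is Meridian's $30,450,000, which sets the uniform price.

Cobalt, Stratus, Larkspur; each pays $30,450,000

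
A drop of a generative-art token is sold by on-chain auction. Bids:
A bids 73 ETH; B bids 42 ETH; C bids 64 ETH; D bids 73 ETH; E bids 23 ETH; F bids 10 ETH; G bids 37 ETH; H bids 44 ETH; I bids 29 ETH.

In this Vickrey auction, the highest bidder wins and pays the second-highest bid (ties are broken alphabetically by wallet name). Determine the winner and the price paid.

Bids in order: 73 (A) > 73 (D) > 64 (C) > 44 (H) > 42 (B) > 37 (G) > …
Tie at 73 ETH → A wins by tie-break.
A is highest; pays the second-highest bid, 73 ETH.

A pays 73 ETH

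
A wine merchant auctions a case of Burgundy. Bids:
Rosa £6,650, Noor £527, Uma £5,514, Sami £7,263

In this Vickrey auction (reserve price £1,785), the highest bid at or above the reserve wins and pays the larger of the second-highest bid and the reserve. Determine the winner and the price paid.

Bids ranked: 7,263 (Sami) > 6,650 (Rosa) > 5,514 (Uma) > 527 (Noor)
Highest eligible bid: Sami at £7,263.
Second-highest bid £6,650 exceeds the reserve £1,785 → payment £6,650.

Sami pays £6,650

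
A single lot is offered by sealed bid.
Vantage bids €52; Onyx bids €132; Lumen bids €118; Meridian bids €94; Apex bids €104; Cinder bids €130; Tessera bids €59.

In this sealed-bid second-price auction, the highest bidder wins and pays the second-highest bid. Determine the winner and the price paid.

Rule: the highest bidder wins and pays the second-highest bid.
Sorting bids: 132 (Onyx) > 130 (Cinder) > 118 (Lumen) > 104 (Apex) > 94 (Meridian) > 59 (Tessera) > …
Second-price: Onyx pays Cinder's bid of €130.

Onyx pays €130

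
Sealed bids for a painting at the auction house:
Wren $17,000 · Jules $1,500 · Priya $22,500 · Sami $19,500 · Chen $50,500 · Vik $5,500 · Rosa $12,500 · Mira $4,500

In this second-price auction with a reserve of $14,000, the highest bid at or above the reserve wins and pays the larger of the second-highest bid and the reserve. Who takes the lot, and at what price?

Rule: the highest bid at or above the reserve wins and pays the larger of the second-highest bid and the reserve.
Bids in order: 50,500 (Chen) > 22,500 (Priya) > 19,500 (Sami) > 17,000 (Wren) > 12,500 (Rosa) > 5,500 (Vik) > …
Chen has the top bid at or above the reserve ($50,500).
max(second-highest $22,500, reserve $14,000) = $22,500; the reserve does not bind.

Chen pays $22,500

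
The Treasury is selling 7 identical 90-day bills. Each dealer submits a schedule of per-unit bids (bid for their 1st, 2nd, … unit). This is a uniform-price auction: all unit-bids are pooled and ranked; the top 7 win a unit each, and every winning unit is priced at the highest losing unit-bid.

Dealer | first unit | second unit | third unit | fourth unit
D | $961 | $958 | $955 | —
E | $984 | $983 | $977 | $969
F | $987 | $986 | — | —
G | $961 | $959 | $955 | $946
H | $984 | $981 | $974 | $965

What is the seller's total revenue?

All unit-bids, highest first — top 7: 987 (F-1), 986 (F-2), 984 (E-1), 984 (H-1), 983 (E-2), 981 (H-2), 977 (E-3)
Highest rejected unit-bid = $974.
Allocation: E 3, F 2, H 2. Every unit priced at $974.
Revenue = 7 × 974 = $6,818.

Total revenue: $6,818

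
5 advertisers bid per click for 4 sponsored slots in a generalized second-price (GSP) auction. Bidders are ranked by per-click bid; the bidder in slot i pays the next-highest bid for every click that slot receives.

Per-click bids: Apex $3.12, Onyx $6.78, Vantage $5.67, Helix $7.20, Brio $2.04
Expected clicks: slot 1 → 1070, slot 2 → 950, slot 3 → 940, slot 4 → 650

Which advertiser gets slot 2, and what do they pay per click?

Ranked by bid: $7.20 (Helix) > $6.78 (Onyx) > $5.67 (Vantage) > $3.12 (Apex) > $2.04 (Brio)
Slot 2 goes to the second-ranked bidder, Onyx, who pays the next bid down: $5.67/click.

Onyx; $5.67 per click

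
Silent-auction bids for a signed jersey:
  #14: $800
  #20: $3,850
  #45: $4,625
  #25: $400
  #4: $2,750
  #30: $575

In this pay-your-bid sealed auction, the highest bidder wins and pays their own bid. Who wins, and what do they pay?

Bids ranked: 4,625 (#45) > 3,850 (#20) > 2,750 (#4) > 800 (#14) > 575 (#30) > 400 (#25)
#45 is highest → pays own bid, $4,625.

#45 pays $4,625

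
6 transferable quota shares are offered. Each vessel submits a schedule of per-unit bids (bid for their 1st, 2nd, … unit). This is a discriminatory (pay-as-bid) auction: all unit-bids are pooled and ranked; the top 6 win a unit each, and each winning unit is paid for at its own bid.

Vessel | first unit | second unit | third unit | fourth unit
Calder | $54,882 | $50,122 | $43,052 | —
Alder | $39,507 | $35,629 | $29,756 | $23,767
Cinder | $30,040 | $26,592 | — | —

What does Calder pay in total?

Calder pays $148,056

All unit-bids, highest first — top 6: 54,882 (Calder-1), 50,122 (Calder-2), 43,052 (Calder-3), 39,507 (Alder-1), 35,629 (Alder-2), 30,040 (Cinder-1)
Next rejected bid: $29,756 (not a price — pay-as-bid).
Calder's winning unit-bids: 54,882 + 50,122 + 43,052 = $148,056.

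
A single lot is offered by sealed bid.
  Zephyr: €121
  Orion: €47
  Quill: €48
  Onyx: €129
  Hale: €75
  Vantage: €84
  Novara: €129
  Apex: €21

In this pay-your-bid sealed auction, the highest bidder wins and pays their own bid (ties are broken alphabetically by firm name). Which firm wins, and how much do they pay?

Pay-your-bid sealed auction: the highest bidder wins and pays their own bid.
Sorting bids: 129 (Novara) > 129 (Onyx) > 121 (Zephyr) > 84 (Vantage) > 75 (Hale) > 48 (Quill) > …
Tie at €129 → Novara wins by tie-break.
Novara has the highest bid and pays exactly that: €129.

Novara pays €129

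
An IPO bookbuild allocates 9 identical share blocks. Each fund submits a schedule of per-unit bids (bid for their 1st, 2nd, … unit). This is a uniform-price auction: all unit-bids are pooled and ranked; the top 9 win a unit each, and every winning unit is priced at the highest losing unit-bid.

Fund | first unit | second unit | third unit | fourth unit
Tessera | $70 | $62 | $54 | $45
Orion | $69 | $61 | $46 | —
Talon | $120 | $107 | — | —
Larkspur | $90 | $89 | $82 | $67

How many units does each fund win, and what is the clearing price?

Pooled unit-bids ranked (top 9): 120 (Talon-1), 107 (Talon-2), 90 (Larkspur-1), 89 (Larkspur-2), 82 (Larkspur-3), 70 (Tessera-1), 69 (Orion-1), 67 (Larkspur-4), 62 (Tessera-2)
Highest rejected unit-bid = $61.
Allocation: Larkspur 4, Orion 1, Talon 2, Tessera 2.

Larkspur 4, Orion 1, Talon 2, Tessera 2; clearing price $61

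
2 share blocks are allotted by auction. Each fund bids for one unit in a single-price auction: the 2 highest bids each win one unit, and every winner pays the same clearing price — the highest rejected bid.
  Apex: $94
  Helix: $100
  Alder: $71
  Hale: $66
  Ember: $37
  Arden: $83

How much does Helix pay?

Ordering the bids: 100 (Helix), 94 (Apex), 83 (Arden), 71 (Alder), …
Top 2: Helix, Apex.
First losing bid is Arden's $83, which sets the uniform price.
Helix wins → pays $83.

Helix pays $83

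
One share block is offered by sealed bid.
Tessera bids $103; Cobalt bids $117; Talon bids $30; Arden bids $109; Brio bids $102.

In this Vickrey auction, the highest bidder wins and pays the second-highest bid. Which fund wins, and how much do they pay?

Vickrey auction: the highest bidder wins and pays the second-highest bid.
Sorting bids: 117 (Cobalt) > 109 (Arden) > 103 (Tessera) > 102 (Brio) > 30 (Talon)
Second-price: Cobalt pays Arden's bid of $109.

Cobalt pays $109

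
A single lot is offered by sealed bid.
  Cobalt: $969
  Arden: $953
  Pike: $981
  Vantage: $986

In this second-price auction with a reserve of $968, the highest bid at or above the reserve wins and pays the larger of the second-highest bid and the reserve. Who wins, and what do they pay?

Bids in order: 986 (Vantage) > 981 (Pike) > 969 (Cobalt) > 953 (Arden)
Vantage has the top bid at or above the reserve ($986).
max(second-highest $981, reserve $968) = $981; the reserve does not bind.

Vantage pays $981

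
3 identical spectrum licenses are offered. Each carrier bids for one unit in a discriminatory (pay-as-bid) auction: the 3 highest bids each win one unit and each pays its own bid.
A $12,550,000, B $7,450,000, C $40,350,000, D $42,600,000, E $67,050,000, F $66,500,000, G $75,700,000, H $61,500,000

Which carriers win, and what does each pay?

G $75,700,000, E $67,050,000, F $66,500,000

Ordering the bids: 75,700,000 (G), 67,050,000 (E), 66,500,000 (F), 61,500,000 (H), 42,600,000 (D), …
Winners (3 units): G, E, F.
Each winner pays its own bid: G $75,700,000, E $67,050,000, F $66,500,000.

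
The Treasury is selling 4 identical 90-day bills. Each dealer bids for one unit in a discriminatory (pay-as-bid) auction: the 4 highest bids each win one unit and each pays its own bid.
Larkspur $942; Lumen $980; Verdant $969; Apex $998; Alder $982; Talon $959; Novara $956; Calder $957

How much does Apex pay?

Apex pays $998

Ordering the bids: 998 (Apex), 982 (Alder), 980 (Lumen), 969 (Verdant), 959 (Talon), 957 (Calder), …
Top 4: Apex, Alder, Lumen, Verdant.
Apex wins → own bid $998.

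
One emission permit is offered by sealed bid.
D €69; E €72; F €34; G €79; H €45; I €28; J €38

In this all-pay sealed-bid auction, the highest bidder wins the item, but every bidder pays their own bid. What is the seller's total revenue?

Bids ranked: 79 (G) > 72 (E) > 69 (D) > 45 (H) > 38 (J) > 34 (F) > …
Every bidder forfeits their bid regardless of winning.
Revenue = 69 + 72 + 34 + 79 + 45 + 28 + 38 = €365.

Total revenue: €365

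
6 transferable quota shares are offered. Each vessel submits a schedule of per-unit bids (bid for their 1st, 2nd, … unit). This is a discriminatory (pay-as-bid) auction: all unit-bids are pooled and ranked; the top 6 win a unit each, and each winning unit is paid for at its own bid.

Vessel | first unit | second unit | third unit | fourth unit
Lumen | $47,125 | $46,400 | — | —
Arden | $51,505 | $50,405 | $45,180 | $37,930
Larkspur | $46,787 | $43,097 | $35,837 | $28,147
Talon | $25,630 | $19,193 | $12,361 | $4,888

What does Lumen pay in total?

Pooled unit-bids ranked (top 6): 51,505 (Arden-1), 50,405 (Arden-2), 47,125 (Lumen-1), 46,787 (Larkspur-1), 46,400 (Lumen-2), 45,180 (Arden-3)
Next rejected bid: $43,097 (not a price — pay-as-bid).
Lumen's winning unit-bids: 47,125 + 46,400 = $93,525.

Lumen pays $93,525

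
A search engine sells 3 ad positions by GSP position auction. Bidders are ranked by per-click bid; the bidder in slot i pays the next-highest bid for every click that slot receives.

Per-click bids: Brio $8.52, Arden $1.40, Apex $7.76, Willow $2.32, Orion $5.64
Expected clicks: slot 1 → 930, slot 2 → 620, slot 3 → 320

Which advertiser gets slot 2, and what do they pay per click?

Apex; $5.64 per click

Ranked by bid: $8.52 (Brio) > $7.76 (Apex) > $5.64 (Orion) > $2.32 (Willow) > …
Slot 2 goes to the second-ranked bidder, Apex, who pays the next bid down: $5.64/click.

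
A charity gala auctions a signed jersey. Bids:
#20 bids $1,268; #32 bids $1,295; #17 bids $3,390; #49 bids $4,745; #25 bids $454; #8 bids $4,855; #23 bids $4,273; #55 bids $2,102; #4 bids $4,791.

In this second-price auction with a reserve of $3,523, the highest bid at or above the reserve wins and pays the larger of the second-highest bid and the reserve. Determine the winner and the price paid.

Bids ranked: 4,855 (#8) > 4,791 (#4) > 4,745 (#49) > 4,273 (#23) > 3,390 (#17) > 2,102 (#55) > …
#8 has the top bid at or above the reserve ($4,855).
max(second-highest $4,791, reserve $3,523) = $4,791; the reserve does not bind.

#8 pays $4,791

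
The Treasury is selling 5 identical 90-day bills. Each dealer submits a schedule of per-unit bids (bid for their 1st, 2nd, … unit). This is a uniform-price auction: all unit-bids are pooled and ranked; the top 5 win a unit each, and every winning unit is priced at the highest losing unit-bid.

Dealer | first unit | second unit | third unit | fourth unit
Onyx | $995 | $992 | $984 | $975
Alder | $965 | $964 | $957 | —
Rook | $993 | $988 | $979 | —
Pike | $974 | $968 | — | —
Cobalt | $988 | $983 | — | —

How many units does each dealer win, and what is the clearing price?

Cobalt 1, Onyx 2, Rook 2; clearing price $984

Pooled unit-bids ranked (top 5): 995 (Onyx-1), 993 (Rook-1), 992 (Onyx-2), 988 (Rook-2), 988 (Cobalt-1)
Highest rejected unit-bid = $984.
Allocation: Cobalt 1, Onyx 2, Rook 2.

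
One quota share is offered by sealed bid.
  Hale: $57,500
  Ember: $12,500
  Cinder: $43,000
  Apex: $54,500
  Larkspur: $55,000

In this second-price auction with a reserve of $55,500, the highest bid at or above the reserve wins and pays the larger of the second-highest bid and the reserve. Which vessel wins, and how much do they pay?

Sorting bids: 57,500 (Hale) > 55,000 (Larkspur) > 54,500 (Apex) > 43,000 (Cinder) > 12,500 (Ember)
Highest eligible bid: Hale at $57,500.
max(second-highest $55,000, reserve $55,500) = $55,500.

Hale pays $55,500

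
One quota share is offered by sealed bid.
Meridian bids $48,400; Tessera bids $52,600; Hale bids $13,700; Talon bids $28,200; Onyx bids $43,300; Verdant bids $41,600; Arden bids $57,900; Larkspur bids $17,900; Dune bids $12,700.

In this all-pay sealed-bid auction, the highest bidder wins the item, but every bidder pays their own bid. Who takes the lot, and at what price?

Sorting bids: 57,900 (Arden) > 52,600 (Tessera) > 48,400 (Meridian) > 43,300 (Onyx) > 41,600 (Verdant) > 28,200 (Talon) > …
Arden wins with the top bid; all bids are sunk regardless.

Arden pays $57,900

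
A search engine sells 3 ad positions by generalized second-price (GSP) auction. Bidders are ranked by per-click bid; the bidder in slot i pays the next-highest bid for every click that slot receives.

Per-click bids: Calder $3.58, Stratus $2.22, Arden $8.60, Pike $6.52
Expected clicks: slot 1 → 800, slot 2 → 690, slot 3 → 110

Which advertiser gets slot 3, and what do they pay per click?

Sorting advertisers: $8.60 (Arden) > $6.52 (Pike) > $3.58 (Calder) > $2.22 (Stratus)
Slot 3 goes to the third-ranked bidder, Calder, who pays the next bid down: $2.22/click.

Calder; $2.22 per click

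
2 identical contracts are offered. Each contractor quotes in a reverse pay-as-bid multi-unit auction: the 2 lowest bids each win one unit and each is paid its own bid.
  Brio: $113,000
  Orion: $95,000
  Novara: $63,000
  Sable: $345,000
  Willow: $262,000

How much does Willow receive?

Sorting: 63,000 (Novara), 95,000 (Orion), 113,000 (Brio), 262,000 (Willow), …
The 2 lowest are Novara, Orion.
Willow does not win → $0.

Willow is paid $0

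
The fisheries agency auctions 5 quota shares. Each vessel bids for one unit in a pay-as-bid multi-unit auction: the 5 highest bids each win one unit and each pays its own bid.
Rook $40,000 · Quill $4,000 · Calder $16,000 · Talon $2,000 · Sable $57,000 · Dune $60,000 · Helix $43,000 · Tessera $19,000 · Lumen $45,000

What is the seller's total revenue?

Ordering the bids: 60,000 (Dune), 57,000 (Sable), 45,000 (Lumen), 43,000 (Helix), 40,000 (Rook), 19,000 (Tessera), 16,000 (Calder), …
Top 5: Dune, Sable, Lumen, Helix, Rook.
Total revenue = 60,000 + 57,000 + 45,000 + 43,000 + 40,000 = $245,000.

Total revenue: $245,000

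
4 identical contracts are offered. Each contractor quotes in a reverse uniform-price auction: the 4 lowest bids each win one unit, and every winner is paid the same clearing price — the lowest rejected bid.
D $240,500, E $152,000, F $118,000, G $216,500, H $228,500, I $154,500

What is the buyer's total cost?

Ordering the bids: 118,000 (F), 152,000 (E), 154,500 (I), 216,500 (G), 228,500 (H), 240,500 (D)
Winners (4 units): F, E, I, G.
Lowest unsuccessful bid: $228,500 → clearing price.
Total cost = 4 × $228,500 = $914,000.

Total cost: $914,000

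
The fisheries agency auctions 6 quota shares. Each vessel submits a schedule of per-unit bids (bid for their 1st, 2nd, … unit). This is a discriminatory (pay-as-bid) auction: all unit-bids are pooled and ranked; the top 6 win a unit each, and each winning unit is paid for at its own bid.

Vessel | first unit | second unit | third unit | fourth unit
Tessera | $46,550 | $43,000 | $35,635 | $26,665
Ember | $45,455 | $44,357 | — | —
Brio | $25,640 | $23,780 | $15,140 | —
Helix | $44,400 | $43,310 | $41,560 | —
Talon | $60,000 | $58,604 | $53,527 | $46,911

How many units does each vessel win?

Pooled unit-bids ranked (top 6): 60,000 (Talon-1), 58,604 (Talon-2), 53,527 (Talon-3), 46,911 (Talon-4), 46,550 (Tessera-1), 45,455 (Ember-1)
Next rejected bid: $44,400 (not a price — pay-as-bid).
Allocation: Ember 1, Talon 4, Tessera 1.

Ember 1, Talon 4, Tessera 1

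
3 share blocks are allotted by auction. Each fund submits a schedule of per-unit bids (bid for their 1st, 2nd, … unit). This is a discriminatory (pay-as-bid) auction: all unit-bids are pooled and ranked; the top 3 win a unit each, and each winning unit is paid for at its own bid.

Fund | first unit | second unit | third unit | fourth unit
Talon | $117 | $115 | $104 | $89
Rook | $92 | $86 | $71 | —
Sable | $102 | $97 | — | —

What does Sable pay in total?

Merging the schedules and taking the best 3: 117 (Talon-1), 115 (Talon-2), 104 (Talon-3)
Next rejected bid: $102 (not a price — pay-as-bid).
Sable wins no units.

Sable pays $0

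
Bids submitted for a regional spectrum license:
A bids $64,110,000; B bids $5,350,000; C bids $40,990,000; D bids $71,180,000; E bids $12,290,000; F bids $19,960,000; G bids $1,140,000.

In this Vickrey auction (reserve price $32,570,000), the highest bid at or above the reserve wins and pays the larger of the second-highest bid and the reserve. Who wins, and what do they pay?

D pays $64,110,000

Rule: the highest bid at or above the reserve wins and pays the larger of the second-highest bid and the reserve.
Bids ranked: 71,180,000 (D) > 64,110,000 (A) > 40,990,000 (C) > 19,960,000 (F) > 12,290,000 (E) > 5,350,000 (B) > …
D has the top bid at or above the reserve ($71,180,000).
max(second-highest $64,110,000, reserve $32,570,000) = $64,110,000; the reserve does not bind.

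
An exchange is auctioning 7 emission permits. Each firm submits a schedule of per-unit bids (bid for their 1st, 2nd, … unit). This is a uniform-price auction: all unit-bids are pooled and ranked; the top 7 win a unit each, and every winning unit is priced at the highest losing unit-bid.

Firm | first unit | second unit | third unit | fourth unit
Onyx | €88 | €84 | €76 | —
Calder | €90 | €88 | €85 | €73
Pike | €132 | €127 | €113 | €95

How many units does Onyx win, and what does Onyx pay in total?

Onyx: 1 unit, pays €85

All unit-bids, highest first — top 7: 132 (Pike-1), 127 (Pike-2), 113 (Pike-3), 95 (Pike-4), 90 (Calder-1), 88 (Onyx-1), 88 (Calder-2)
First bid not allocated: €85.
Onyx wins 1 unit(s) at €85 each.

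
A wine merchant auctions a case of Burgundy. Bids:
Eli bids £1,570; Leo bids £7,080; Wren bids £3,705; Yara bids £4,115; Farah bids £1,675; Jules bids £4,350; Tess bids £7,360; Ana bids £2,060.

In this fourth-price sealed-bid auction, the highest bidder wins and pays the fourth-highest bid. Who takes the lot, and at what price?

Tess pays £4,115

Fourth-price sealed-bid auction: the highest bidder wins and pays the fourth-highest bid.
Bids in order: 7,360 (Tess) > 7,080 (Leo) > 4,350 (Jules) > 4,115 (Yara) > 3,705 (Wren) > 2,060 (Ana) > …
Tess is highest; pays the fourth-highest bid, £4,115.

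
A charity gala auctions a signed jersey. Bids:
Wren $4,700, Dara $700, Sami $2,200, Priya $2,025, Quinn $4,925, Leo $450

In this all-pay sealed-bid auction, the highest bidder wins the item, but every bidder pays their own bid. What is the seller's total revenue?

All-pay sealed-bid auction: the highest bidder wins the item, but every bidder pays their own bid.
Bids in order: 4,925 (Quinn) > 4,700 (Wren) > 2,200 (Sami) > 2,025 (Priya) > 700 (Dara) > 450 (Leo)
Quinn wins with the top bid; all bids are sunk regardless.
Every bidder forfeits their bid regardless of winning.
Revenue = 4,700 + 700 + 2,200 + 2,025 + 4,925 + 450 = $15,000.

Total revenue: $15,000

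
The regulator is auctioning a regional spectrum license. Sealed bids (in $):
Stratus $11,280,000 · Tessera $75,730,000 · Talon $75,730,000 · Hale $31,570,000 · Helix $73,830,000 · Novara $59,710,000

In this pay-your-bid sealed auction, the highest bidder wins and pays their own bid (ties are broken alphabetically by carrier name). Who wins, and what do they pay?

Talon pays $75,730,000

Rule: the highest bidder wins and pays their own bid.
Bids in order: 75,730,000 (Talon) > 75,730,000 (Tessera) > 73,830,000 (Helix) > 59,710,000 (Novara) > 31,570,000 (Hale) > 11,280,000 (Stratus)
Tie at $75,730,000 → Talon wins by tie-break.
Talon is highest → pays own bid, $75,730,000.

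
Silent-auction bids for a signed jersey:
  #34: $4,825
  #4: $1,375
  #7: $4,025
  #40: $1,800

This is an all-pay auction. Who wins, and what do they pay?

All-pay auction: the highest bidder wins the item, but every bidder pays their own bid.
Sorting bids: 4,825 (#34) > 4,025 (#7) > 1,800 (#40) > 1,375 (#4)
#34 wins with the top bid; all bids are sunk regardless.

#34 pays $4,825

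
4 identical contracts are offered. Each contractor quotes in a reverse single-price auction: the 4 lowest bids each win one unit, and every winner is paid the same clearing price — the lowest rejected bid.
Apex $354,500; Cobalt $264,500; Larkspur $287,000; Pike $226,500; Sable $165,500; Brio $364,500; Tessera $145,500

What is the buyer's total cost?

Total cost: $1,148,000

Ordering the bids: 145,500 (Tessera), 165,500 (Sable), 226,500 (Pike), 264,500 (Cobalt), 287,000 (Larkspur), 354,500 (Apex), …
Lowest 4: Tessera, Sable, Pike, Cobalt.
Lowest unsuccessful bid: $287,000 → clearing price.
Total cost = 4 × $287,000 = $1,148,000.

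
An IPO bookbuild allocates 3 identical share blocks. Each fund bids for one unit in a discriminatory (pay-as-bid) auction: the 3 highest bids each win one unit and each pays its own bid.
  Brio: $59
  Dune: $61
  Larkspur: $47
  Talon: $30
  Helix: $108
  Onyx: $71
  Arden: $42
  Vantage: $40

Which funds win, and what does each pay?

Helix $108, Onyx $71, Dune $61

Sorting: 108 (Helix), 71 (Onyx), 61 (Dune), 59 (Brio), 47 (Larkspur), …
Top 3: Helix, Onyx, Dune.
Each winner pays its own bid: Helix $108, Onyx $71, Dune $61.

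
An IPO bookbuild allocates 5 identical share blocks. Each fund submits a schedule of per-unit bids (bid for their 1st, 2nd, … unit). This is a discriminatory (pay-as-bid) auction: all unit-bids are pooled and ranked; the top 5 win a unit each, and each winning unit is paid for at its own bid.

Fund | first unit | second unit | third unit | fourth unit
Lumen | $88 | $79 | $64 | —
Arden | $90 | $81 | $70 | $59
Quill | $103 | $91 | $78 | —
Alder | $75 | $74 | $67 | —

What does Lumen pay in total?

Lumen pays $88

Merging the schedules and taking the best 5: 103 (Quill-1), 91 (Quill-2), 90 (Arden-1), 88 (Lumen-1), 81 (Arden-2)
Next rejected bid: $79 (not a price — pay-as-bid).
Lumen's winning unit-bids: 88 = $88.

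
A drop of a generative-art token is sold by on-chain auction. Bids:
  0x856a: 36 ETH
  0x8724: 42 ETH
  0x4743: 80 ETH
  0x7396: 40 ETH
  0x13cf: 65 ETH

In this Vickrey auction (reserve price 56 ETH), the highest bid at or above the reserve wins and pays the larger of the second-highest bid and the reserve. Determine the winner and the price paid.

Bids ranked: 80 (0x4743) > 65 (0x13cf) > 42 (0x8724) > 40 (0x7396) > 36 (0x856a)
0x4743 has the top bid at or above the reserve (80 ETH).
max(second-highest 65 ETH, reserve 56 ETH) = 65 ETH; the reserve does not bind.

0x4743 pays 65 ETH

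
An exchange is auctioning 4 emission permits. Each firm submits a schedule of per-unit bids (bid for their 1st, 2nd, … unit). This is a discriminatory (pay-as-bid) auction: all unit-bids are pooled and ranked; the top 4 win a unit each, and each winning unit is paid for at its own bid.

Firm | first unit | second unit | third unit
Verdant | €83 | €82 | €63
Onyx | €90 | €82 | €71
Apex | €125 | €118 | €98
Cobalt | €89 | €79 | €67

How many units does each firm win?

Apex 3, Onyx 1

Pooled unit-bids ranked (top 4): 125 (Apex-1), 118 (Apex-2), 98 (Apex-3), 90 (Onyx-1)
Next rejected bid: €89 (not a price — pay-as-bid).
Allocation: Apex 3, Onyx 1.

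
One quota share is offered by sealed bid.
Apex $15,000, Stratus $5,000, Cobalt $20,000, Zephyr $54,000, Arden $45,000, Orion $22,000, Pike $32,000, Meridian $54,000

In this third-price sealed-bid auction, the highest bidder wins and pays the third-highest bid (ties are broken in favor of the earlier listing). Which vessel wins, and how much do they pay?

Bids ranked: 54,000 (Zephyr) > 54,000 (Meridian) > 45,000 (Arden) > 32,000 (Pike) > 22,000 (Orion) > 20,000 (Cobalt) > …
Zephyr and Meridian tie at $54,000; tie-break gives it to Zephyr.
Zephyr is highest; pays the third-highest bid, $45,000.

Zephyr pays $45,000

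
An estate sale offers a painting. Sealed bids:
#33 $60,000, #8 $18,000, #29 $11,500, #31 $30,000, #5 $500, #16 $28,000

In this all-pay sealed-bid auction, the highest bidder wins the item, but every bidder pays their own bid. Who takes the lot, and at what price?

Sorting bids: 60,000 (#33) > 30,000 (#31) > 28,000 (#16) > 18,000 (#8) > 11,500 (#29) > 500 (#5)
#33 wins with the top bid; all bids are sunk regardless.

#33 pays $60,000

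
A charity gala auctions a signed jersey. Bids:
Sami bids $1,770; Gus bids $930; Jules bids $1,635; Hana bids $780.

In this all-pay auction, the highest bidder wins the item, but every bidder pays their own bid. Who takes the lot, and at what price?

Bids in order: 1,770 (Sami) > 1,635 (Jules) > 930 (Gus) > 780 (Hana)
Sami wins with the top bid; all bids are sunk regardless.

Sami pays $1,770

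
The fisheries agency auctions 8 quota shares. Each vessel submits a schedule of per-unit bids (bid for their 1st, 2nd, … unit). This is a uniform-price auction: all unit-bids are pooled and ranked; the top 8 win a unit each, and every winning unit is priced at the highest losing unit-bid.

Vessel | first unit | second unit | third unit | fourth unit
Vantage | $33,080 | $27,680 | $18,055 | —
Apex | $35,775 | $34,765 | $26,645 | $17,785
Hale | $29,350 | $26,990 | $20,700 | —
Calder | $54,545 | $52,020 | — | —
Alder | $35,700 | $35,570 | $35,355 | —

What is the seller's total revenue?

Merging the schedules and taking the best 8: 54,545 (Calder-1), 52,020 (Calder-2), 35,775 (Apex-1), 35,700 (Alder-1), 35,570 (Alder-2), 35,355 (Alder-3), 34,765 (Apex-2), 33,080 (Vantage-1)
The (k+1)-th unit-bid is $29,350.
Allocation: Alder 3, Apex 2, Calder 2, Vantage 1. Every unit priced at $29,350.
Revenue = 8 × 29,350 = $234,800.

Total revenue: $234,800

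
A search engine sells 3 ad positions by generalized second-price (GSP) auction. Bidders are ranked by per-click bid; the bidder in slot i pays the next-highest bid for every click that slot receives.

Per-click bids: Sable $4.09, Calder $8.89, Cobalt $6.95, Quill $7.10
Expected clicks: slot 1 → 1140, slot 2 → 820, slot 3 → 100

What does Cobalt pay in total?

Ranked by bid: $8.89 (Calder) > $7.10 (Quill) > $6.95 (Cobalt) > $4.09 (Sable)
Cobalt holds slot 3 → pays next bid $4.09 × 100 clicks = $409.00.

Cobalt pays $409.00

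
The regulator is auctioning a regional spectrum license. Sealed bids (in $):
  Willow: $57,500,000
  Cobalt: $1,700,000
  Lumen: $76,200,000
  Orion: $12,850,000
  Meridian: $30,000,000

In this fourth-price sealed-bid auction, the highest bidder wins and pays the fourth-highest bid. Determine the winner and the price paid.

Bids ranked: 76,200,000 (Lumen) > 57,500,000 (Willow) > 30,000,000 (Meridian) > 12,850,000 (Orion) > 1,700,000 (Cobalt)
Lumen is highest; pays the fourth-highest bid, $12,850,000.

Lumen pays $12,850,000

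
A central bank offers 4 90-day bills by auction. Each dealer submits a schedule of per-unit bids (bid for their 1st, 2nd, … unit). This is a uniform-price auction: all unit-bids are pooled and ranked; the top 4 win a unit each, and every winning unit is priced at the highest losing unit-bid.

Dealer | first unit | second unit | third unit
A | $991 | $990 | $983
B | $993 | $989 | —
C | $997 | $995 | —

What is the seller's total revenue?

All unit-bids, highest first — top 4: 997 (C-1), 995 (C-2), 993 (B-1), 991 (A-1)
Highest rejected unit-bid = $990.
Allocation: A 1, B 1, C 2. Every unit priced at $990.
Revenue = 4 × 990 = $3,960.

Total revenue: $3,960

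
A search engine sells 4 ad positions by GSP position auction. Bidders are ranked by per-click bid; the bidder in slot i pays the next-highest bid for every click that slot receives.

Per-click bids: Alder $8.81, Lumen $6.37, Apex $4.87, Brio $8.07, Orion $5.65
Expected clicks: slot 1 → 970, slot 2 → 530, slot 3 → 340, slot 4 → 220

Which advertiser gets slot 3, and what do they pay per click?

Lumen; $5.65 per click

Sorting advertisers: $8.81 (Alder) > $8.07 (Brio) > $6.37 (Lumen) > $5.65 (Orion) > $4.87 (Apex)
Slot 3 goes to the third-ranked bidder, Lumen, who pays the next bid down: $5.65/click.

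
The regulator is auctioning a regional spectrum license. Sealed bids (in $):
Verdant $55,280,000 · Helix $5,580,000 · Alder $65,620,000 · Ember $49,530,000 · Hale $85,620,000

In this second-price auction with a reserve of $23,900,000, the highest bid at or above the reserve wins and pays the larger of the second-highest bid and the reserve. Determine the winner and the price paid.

Hale pays $65,620,000

Rule: the highest bid at or above the reserve wins and pays the larger of the second-highest bid and the reserve.
Sorting bids: 85,620,000 (Hale) > 65,620,000 (Alder) > 55,280,000 (Verdant) > 49,530,000 (Ember) > 5,580,000 (Helix)
Hale has the top bid at or above the reserve ($85,620,000).
max(second-highest $65,620,000, reserve $23,900,000) = $65,620,000; the reserve does not bind.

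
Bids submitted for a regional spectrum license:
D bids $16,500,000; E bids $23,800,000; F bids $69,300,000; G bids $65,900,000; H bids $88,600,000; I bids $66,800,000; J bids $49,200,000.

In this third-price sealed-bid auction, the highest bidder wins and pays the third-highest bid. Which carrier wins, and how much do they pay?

H pays $66,800,000

Sorting bids: 88,600,000 (H) > 69,300,000 (F) > 66,800,000 (I) > 65,900,000 (G) > 49,200,000 (J) > 23,800,000 (E) > …
H is highest; pays the third-highest bid, $66,800,000.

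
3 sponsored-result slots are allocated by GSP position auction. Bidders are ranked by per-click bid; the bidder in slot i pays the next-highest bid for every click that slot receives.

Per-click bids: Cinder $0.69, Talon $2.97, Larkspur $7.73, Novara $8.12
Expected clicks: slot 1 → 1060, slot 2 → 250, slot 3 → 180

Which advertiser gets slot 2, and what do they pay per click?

Larkspur; $2.97 per click

Ranked by bid: $8.12 (Novara) > $7.73 (Larkspur) > $2.97 (Talon) > $0.69 (Cinder)
Slot 2 goes to the second-ranked bidder, Larkspur, who pays the next bid down: $2.97/click.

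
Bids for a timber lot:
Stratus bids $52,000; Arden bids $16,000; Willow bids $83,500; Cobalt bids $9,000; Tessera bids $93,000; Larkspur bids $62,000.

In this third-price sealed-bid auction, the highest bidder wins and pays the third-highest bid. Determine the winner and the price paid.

Bids ranked: 93,000 (Tessera) > 83,500 (Willow) > 62,000 (Larkspur) > 52,000 (Stratus) > 16,000 (Arden) > 9,000 (Cobalt)
Tessera is highest; pays the third-highest bid, $62,000.

Tessera pays $62,000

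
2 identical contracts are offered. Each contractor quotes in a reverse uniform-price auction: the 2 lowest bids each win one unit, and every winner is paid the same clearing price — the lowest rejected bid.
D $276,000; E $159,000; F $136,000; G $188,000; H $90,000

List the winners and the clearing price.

H, F; each is paid $159,000

Bids ranked low→high: 90,000 (H), 136,000 (F), 159,000 (E), 188,000 (G), …
The 2 lowest are H, F.
Clearing price = lowest rejected bid = $159,000.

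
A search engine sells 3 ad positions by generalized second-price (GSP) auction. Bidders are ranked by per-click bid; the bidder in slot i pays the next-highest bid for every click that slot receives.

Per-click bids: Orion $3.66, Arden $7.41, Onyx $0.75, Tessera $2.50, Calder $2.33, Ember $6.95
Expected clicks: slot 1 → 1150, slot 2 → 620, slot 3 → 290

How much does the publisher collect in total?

Sorting advertisers: $7.41 (Arden) > $6.95 (Ember) > $3.66 (Orion) > $2.50 (Tessera) > …
Slot 1: Arden pays $6.95 × 1150 = $7992.50
Slot 2: Ember pays $3.66 × 620 = $2269.20
Slot 3: Orion pays $2.50 × 290 = $725.00
Total = $10986.70

Total revenue: $10986.70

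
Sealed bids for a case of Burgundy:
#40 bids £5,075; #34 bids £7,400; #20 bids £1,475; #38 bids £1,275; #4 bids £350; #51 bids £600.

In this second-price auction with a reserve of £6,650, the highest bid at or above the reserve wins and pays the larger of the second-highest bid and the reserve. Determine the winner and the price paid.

Bids ranked: 7,400 (#34) > 5,075 (#40) > 1,475 (#20) > 1,275 (#38) > 600 (#51) > 350 (#4)
Highest eligible bid: #34 at £7,400.
max(second-highest £5,075, reserve £6,650) = £6,650.

#34 pays £6,650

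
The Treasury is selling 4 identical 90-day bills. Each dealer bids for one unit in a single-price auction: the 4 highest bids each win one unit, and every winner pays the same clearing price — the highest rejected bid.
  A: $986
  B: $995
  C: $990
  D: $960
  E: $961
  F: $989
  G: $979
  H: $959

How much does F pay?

F pays $979

Sorting: 995 (B), 990 (C), 989 (F), 986 (A), 979 (G), 961 (E), …
Winners (4 units): B, C, F, A.
Clearing price = highest rejected bid = $979.
F wins → pays $979.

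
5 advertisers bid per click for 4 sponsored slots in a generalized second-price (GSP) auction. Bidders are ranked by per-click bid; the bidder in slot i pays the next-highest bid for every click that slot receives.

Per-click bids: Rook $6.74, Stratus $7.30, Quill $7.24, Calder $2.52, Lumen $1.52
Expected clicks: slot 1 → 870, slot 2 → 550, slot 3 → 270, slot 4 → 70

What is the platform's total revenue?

Sorting advertisers: $7.30 (Stratus) > $7.24 (Quill) > $6.74 (Rook) > $2.52 (Calder) > $1.52 (Lumen)
Slot 1: Stratus pays $7.24 × 870 = $6298.80
Slot 2: Quill pays $6.74 × 550 = $3707.00
Slot 3: Rook pays $2.52 × 270 = $680.40
Slot 4: Calder pays $1.52 × 70 = $106.40
Total = $10792.60

Total revenue: $10792.60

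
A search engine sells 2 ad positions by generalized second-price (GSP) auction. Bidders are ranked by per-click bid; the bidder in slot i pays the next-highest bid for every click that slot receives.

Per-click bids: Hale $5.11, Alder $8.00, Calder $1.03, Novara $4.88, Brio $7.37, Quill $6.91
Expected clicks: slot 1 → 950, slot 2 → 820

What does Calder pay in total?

Calder pays $0.00

Sorting advertisers: $8.00 (Alder) > $7.37 (Brio) > $6.91 (Quill) > …
Calder ranks below slot 2 → no slot, pays nothing.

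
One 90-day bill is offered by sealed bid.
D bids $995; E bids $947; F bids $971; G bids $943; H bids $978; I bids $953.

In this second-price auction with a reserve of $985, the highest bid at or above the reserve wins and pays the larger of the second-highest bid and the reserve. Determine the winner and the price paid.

Second-price auction with a reserve of $985: the highest bid at or above the reserve wins and pays the larger of the second-highest bid and the reserve.
Sorting bids: 995 (D) > 978 (H) > 971 (F) > 953 (I) > 947 (E) > 943 (G)
D has the top bid at or above the reserve ($995).
max(second-highest $978, reserve $985) = $985.

D pays $985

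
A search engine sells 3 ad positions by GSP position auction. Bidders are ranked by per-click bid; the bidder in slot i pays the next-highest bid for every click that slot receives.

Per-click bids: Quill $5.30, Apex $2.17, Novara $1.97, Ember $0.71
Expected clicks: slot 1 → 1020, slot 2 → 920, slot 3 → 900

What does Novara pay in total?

Per-click bids in order: $5.30 (Quill) > $2.17 (Apex) > $1.97 (Novara) > $0.71 (Ember)
Novara holds slot 3 → pays next bid $0.71 × 900 clicks = $639.00.

Novara pays $639.00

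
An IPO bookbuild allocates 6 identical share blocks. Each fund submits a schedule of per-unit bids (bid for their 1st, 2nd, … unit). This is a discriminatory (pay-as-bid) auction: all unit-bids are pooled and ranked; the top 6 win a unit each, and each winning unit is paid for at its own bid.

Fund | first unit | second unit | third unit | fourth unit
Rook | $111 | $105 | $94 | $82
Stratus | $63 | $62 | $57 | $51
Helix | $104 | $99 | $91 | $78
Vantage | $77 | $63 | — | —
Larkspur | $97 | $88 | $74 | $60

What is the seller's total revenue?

Total revenue: $610

All unit-bids, highest first — top 6: 111 (Rook-1), 105 (Rook-2), 104 (Helix-1), 99 (Helix-2), 97 (Larkspur-1), 94 (Rook-3)
Next rejected bid: $91 (not a price — pay-as-bid).
Each winning unit pays its own bid.
Revenue = 111 + 105 + 104 + 99 + 97 + 94 = $610.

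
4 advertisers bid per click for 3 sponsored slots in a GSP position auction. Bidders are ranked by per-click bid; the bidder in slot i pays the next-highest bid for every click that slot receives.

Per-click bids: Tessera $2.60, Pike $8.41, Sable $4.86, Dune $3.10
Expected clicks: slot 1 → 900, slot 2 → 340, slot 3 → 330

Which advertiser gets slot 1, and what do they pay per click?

Per-click bids in order: $8.41 (Pike) > $4.86 (Sable) > $3.10 (Dune) > $2.60 (Tessera)
Slot 1 goes to the first-ranked bidder, Pike, who pays the next bid down: $4.86/click.

Pike; $4.86 per click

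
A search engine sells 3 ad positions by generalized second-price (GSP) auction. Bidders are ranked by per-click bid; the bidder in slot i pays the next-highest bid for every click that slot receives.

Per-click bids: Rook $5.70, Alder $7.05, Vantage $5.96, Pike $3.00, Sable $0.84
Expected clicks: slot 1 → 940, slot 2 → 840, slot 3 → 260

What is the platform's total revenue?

Ranked by bid: $7.05 (Alder) > $5.96 (Vantage) > $5.70 (Rook) > $3.00 (Pike) > …
Slot 1: Alder pays $5.96 × 940 = $5602.40
Slot 2: Vantage pays $5.70 × 840 = $4788.00
Slot 3: Rook pays $3.00 × 260 = $780.00
Total = $11170.40

Total revenue: $11170.40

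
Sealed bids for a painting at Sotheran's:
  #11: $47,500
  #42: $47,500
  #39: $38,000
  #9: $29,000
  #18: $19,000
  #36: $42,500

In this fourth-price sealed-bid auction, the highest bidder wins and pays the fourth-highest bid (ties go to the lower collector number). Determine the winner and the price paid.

Fourth-price sealed-bid auction: the highest bidder wins and pays the fourth-highest bid.
Bids ranked: 47,500 (#11) > 47,500 (#42) > 42,500 (#36) > 38,000 (#39) > 29,000 (#9) > 19,000 (#18)
#11 and #42 tie at $47,500; tie-break gives it to #11.
#11 wins; payment is bid #4 in the ranking = $38,000.

#11 pays $38,000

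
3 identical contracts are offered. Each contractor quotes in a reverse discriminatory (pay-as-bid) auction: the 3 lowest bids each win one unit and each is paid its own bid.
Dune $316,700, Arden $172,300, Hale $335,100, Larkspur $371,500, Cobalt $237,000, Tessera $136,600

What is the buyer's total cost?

Ordering the bids: 136,600 (Tessera), 172,300 (Arden), 237,000 (Cobalt), 316,700 (Dune), 335,100 (Hale), …
Winners (3 units): Tessera, Arden, Cobalt.
Total cost = 136,600 + 172,300 + 237,000 = $545,900.

Total cost: $545,900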